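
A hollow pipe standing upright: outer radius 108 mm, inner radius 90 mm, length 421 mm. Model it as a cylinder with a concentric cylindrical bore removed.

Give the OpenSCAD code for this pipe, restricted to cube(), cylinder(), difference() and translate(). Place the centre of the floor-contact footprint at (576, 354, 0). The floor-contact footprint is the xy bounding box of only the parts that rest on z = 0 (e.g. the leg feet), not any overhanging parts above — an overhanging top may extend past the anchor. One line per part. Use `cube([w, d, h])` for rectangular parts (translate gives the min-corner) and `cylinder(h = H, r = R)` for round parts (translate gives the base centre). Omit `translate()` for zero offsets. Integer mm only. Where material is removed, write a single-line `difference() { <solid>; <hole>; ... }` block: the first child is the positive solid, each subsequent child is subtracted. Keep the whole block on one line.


difference() { translate([576, 354, 0]) cylinder(h = 421, r = 108); translate([576, 354, 0]) cylinder(h = 421, r = 90); }


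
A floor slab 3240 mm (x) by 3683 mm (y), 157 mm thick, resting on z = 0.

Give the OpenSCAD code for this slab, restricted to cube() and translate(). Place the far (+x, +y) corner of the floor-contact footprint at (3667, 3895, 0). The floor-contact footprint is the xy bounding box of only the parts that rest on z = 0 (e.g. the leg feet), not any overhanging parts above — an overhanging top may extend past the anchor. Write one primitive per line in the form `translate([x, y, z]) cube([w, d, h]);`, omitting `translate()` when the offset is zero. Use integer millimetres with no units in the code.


translate([427, 212, 0]) cube([3240, 3683, 157]);


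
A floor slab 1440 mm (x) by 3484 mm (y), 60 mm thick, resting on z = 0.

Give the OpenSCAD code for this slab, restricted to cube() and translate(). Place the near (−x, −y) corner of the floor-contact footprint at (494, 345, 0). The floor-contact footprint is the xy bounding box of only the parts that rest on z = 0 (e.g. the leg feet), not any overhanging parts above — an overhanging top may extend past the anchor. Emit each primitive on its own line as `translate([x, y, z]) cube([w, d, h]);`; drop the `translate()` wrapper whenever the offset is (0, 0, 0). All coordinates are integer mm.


translate([494, 345, 0]) cube([1440, 3484, 60]);


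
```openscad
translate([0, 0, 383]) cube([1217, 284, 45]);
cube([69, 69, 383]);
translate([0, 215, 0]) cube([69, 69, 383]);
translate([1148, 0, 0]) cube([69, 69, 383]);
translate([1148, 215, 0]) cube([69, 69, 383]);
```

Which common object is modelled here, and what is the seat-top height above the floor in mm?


A bench. The seat-top height is 428 mm.

A long slab on four corner posts — a bench. The slab sits at z = 383 with thickness 45, so the top is 383 + 45 = 428 mm.


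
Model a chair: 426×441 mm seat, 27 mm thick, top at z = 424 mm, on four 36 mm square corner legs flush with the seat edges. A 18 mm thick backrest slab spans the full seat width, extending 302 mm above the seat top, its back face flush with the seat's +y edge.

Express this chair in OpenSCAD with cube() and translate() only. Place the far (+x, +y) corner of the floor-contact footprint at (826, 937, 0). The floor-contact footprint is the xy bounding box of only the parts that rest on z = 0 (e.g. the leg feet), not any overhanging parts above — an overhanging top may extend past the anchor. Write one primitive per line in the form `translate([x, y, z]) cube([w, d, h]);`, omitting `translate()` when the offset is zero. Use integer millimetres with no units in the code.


translate([400, 496, 397]) cube([426, 441, 27]);
translate([400, 496, 0]) cube([36, 36, 397]);
translate([790, 496, 0]) cube([36, 36, 397]);
translate([400, 901, 0]) cube([36, 36, 397]);
translate([790, 901, 0]) cube([36, 36, 397]);
translate([400, 919, 424]) cube([426, 18, 302]);


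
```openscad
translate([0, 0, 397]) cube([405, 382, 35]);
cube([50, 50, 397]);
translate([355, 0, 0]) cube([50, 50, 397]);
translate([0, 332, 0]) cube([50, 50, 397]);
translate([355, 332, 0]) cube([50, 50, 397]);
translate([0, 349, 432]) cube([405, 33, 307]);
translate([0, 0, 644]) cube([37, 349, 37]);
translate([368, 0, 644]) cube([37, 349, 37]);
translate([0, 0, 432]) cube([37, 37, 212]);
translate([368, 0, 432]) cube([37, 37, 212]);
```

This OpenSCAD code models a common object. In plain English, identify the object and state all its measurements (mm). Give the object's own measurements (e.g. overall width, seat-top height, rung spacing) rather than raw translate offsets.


A chair. The seat is a 405×382×35 mm slab with its top at z = 432 mm, on four 50×50 mm corner legs (flush with the seat edges, standing on z = 0). A flat backrest 33 mm thick, 307 mm tall, spans the full seat width and rises from the seat top along its +y edge, rear face flush with the rear of the seat. Two armrests of 37×37 mm section run along each side from the seat's front edge to the front of the backrest, top faces 249 mm above the seat top and outer faces flush with the seat's x-edges; a 37×37 mm post under the front of each armrest stands on the seat at the front corner.


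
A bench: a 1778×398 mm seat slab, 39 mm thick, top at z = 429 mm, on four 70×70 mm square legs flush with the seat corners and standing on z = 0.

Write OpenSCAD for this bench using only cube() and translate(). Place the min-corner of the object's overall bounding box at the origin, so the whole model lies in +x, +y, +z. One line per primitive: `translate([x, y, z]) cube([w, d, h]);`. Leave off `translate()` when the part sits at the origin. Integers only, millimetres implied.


// leg_h = 429 − 39 = 390
translate([0, 0, 390]) cube([1778, 398, 39]);
cube([70, 70, 390]);
translate([0, 328, 0]) cube([70, 70, 390]);
translate([1708, 0, 0]) cube([70, 70, 390]);
translate([1708, 328, 0]) cube([70, 70, 390]);


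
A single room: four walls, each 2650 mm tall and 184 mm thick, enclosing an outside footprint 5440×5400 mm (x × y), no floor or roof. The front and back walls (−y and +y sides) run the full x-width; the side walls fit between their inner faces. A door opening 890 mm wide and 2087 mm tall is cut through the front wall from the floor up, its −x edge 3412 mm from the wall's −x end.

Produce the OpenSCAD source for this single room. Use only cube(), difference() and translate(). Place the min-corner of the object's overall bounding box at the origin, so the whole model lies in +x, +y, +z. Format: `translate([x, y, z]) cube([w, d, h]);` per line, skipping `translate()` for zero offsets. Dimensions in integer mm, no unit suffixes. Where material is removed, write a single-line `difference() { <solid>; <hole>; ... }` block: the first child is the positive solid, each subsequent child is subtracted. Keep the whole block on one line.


difference() { cube([5440, 184, 2650]); translate([3412, 0, 0]) cube([890, 184, 2087]); }
translate([0, 5216, 0]) cube([5440, 184, 2650]);
translate([0, 184, 0]) cube([184, 5032, 2650]);
translate([5256, 184, 0]) cube([184, 5032, 2650]);


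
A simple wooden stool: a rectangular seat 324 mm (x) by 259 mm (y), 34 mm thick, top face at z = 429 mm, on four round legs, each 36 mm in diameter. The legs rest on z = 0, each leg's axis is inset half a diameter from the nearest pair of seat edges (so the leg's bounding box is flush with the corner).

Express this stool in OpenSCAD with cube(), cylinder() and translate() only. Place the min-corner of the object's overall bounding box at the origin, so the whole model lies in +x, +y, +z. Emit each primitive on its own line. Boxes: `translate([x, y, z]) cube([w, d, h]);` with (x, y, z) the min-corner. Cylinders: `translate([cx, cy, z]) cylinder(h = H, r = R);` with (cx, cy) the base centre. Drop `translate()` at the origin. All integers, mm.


translate([0, 0, 395]) cube([324, 259, 34]);
translate([18, 18, 0]) cylinder(h = 395, r = 18);
translate([306, 18, 0]) cylinder(h = 395, r = 18);
translate([18, 241, 0]) cylinder(h = 395, r = 18);
translate([306, 241, 0]) cylinder(h = 395, r = 18);


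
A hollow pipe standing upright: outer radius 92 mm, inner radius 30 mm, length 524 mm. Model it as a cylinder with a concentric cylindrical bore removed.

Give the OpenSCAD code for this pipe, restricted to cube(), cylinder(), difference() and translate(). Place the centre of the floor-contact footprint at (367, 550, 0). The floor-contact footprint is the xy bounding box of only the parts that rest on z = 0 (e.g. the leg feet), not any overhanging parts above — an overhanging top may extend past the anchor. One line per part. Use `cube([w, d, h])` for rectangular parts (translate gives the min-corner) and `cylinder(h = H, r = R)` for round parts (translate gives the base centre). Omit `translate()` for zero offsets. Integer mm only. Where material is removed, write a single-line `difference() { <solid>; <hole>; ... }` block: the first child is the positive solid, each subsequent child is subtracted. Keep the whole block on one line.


difference() { translate([367, 550, 0]) cylinder(h = 524, r = 92); translate([367, 550, 0]) cylinder(h = 524, r = 30); }


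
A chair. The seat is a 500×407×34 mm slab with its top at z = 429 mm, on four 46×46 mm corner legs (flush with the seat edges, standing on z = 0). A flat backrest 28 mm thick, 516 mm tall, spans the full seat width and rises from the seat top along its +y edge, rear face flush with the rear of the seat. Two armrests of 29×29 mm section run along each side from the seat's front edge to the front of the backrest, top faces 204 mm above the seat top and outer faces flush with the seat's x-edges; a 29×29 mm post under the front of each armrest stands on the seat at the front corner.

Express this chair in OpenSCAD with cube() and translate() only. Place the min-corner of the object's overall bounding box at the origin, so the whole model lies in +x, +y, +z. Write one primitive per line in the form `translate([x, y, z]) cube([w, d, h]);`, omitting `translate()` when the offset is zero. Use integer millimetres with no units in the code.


translate([0, 0, 395]) cube([500, 407, 34]);
cube([46, 46, 395]);
translate([454, 0, 0]) cube([46, 46, 395]);
translate([0, 361, 0]) cube([46, 46, 395]);
translate([454, 361, 0]) cube([46, 46, 395]);
translate([0, 379, 429]) cube([500, 28, 516]);
translate([0, 0, 604]) cube([29, 379, 29]);
translate([471, 0, 604]) cube([29, 379, 29]);
translate([0, 0, 429]) cube([29, 29, 175]);
translate([471, 0, 429]) cube([29, 29, 175]);


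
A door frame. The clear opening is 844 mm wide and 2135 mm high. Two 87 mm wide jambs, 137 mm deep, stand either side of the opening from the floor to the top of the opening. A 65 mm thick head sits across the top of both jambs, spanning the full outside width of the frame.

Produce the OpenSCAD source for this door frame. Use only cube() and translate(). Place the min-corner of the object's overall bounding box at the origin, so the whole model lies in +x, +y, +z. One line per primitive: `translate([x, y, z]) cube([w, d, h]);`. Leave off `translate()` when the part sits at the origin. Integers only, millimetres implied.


cube([87, 137, 2135]);
translate([931, 0, 0]) cube([87, 137, 2135]);
translate([0, 0, 2135]) cube([1018, 137, 65]);


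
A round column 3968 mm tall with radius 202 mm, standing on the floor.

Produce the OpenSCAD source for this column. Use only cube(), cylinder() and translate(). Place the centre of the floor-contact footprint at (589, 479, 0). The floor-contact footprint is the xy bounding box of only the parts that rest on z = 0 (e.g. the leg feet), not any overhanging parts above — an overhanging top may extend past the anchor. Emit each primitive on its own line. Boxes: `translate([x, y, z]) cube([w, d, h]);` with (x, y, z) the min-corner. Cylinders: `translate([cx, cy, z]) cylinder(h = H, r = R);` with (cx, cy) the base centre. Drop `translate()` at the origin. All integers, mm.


translate([589, 479, 0]) cylinder(h = 3968, r = 202);


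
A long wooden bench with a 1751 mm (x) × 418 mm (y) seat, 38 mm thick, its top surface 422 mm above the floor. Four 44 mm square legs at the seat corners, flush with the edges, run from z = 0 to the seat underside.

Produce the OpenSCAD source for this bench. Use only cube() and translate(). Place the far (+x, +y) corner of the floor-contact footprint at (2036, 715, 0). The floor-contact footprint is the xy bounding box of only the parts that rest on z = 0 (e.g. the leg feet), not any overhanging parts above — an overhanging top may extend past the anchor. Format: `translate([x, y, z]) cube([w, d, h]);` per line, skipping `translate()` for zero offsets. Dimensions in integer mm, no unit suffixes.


translate([285, 297, 384]) cube([1751, 418, 38]);
translate([285, 297, 0]) cube([44, 44, 384]);
translate([285, 671, 0]) cube([44, 44, 384]);
translate([1992, 297, 0]) cube([44, 44, 384]);
translate([1992, 671, 0]) cube([44, 44, 384]);


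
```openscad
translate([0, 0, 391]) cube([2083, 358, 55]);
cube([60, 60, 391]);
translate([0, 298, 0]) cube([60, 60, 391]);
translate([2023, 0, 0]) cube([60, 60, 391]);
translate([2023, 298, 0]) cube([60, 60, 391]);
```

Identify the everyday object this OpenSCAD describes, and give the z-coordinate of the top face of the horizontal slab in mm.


A bench. The seat-top height is 446 mm.

A long slab on four corner posts — a bench. The slab sits at z = 391 with thickness 55, so the top is 391 + 55 = 446 mm.


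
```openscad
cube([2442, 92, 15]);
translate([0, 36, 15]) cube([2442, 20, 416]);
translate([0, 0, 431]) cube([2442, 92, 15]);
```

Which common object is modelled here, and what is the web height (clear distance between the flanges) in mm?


An I-beam. The web height is 416 mm.

Two wide flanges with a thin centred web — an I-beam. Overall 446 mm minus two 15 mm flanges gives a web of 446 − 2·15 = 416 mm.


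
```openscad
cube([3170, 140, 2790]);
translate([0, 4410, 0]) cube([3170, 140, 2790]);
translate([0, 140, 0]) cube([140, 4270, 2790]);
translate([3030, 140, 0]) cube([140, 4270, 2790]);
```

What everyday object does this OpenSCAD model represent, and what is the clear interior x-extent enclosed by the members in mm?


A house (or room) frame. The interior width is 2890 mm.

Four 2790 mm walls enclosing a rectangle with no floor or roof — a room or house frame. Outside width is 3170 mm and wall thickness is 140 mm, so the interior width is 3170 − 2 × 140 = 2890 mm.


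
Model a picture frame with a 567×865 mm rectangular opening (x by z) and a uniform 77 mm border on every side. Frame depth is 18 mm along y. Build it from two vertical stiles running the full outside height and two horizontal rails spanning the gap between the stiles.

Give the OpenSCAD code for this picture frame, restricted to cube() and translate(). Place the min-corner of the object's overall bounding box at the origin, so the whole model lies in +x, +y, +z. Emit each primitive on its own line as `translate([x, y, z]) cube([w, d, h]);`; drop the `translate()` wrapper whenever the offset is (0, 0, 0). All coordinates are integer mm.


cube([77, 18, 1019]);
translate([644, 0, 0]) cube([77, 18, 1019]);
translate([77, 0, 0]) cube([567, 18, 77]);
translate([77, 0, 942]) cube([567, 18, 77]);


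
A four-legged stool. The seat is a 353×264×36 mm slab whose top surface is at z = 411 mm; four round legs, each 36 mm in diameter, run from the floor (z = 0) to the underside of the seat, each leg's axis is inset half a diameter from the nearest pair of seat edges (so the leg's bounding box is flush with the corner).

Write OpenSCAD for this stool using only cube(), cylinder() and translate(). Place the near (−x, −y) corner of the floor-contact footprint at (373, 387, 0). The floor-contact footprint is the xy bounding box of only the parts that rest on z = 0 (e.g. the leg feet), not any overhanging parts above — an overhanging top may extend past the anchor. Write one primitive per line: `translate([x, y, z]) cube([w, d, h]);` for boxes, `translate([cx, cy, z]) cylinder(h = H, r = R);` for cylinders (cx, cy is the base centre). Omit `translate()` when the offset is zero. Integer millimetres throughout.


// leg_h = 411 - 36 = 375
translate([373, 387, 375]) cube([353, 264, 36]);
translate([391, 405, 0]) cylinder(h = 375, r = 18);
translate([708, 405, 0]) cylinder(h = 375, r = 18);
translate([391, 633, 0]) cylinder(h = 375, r = 18);
translate([708, 633, 0]) cylinder(h = 375, r = 18);


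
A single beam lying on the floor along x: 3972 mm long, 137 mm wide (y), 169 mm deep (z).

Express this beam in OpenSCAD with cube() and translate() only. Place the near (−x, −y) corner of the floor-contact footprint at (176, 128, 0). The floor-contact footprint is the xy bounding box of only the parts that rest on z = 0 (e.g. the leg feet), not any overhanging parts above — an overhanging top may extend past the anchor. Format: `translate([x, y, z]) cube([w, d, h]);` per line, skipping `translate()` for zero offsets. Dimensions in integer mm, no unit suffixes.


translate([176, 128, 0]) cube([3972, 137, 169]);


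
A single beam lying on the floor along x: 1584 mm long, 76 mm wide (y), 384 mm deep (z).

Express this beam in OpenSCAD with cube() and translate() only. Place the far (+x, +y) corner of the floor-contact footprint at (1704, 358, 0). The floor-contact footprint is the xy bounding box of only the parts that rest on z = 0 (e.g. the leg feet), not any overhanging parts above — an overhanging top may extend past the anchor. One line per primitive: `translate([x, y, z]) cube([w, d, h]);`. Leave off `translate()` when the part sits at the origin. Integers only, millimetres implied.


translate([120, 282, 0]) cube([1584, 76, 384]);


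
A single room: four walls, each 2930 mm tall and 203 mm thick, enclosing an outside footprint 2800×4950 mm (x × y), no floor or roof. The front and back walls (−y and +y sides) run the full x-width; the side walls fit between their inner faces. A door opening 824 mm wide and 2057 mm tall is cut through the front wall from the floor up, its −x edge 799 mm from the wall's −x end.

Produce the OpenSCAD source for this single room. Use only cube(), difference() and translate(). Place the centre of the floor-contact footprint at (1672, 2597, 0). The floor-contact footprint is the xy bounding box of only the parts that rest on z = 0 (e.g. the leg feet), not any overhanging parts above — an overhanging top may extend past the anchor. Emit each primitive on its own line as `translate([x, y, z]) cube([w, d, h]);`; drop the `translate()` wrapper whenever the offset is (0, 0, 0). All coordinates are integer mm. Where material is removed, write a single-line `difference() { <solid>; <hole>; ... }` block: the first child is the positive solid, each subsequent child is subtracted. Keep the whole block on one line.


difference() { translate([272, 122, 0]) cube([2800, 203, 2930]); translate([1071, 122, 0]) cube([824, 203, 2057]); }
translate([272, 4869, 0]) cube([2800, 203, 2930]);
translate([272, 325, 0]) cube([203, 4544, 2930]);
translate([2869, 325, 0]) cube([203, 4544, 2930]);


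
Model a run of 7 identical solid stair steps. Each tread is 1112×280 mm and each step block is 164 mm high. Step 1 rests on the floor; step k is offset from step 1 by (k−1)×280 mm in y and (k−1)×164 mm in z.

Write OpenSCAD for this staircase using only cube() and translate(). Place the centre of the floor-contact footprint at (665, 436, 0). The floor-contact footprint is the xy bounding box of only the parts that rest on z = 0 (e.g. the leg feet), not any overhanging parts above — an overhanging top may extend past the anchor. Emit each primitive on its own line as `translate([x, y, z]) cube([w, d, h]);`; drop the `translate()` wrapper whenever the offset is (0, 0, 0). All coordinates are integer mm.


translate([109, 296, 0]) cube([1112, 280, 164]);
translate([109, 576, 164]) cube([1112, 280, 164]);
translate([109, 856, 328]) cube([1112, 280, 164]);
translate([109, 1136, 492]) cube([1112, 280, 164]);
translate([109, 1416, 656]) cube([1112, 280, 164]);
translate([109, 1696, 820]) cube([1112, 280, 164]);
translate([109, 1976, 984]) cube([1112, 280, 164]);


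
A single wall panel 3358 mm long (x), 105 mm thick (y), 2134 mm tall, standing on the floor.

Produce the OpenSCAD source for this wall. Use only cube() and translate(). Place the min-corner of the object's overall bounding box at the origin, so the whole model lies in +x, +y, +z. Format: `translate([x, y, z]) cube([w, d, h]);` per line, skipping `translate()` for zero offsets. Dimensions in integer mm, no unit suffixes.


cube([3358, 105, 2134]);


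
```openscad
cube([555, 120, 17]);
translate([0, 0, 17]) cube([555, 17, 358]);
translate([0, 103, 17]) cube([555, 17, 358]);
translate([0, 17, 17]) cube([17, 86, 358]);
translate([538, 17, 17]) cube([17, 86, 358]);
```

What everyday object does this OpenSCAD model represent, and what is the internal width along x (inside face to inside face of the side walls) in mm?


An open box. The internal width is 521 mm.

A 555×120 base slab with four walls standing on it — an open box. The base is 555 mm wide and the walls are 17 mm thick, so the internal width is 555 − 2 × 17 = 521 mm.


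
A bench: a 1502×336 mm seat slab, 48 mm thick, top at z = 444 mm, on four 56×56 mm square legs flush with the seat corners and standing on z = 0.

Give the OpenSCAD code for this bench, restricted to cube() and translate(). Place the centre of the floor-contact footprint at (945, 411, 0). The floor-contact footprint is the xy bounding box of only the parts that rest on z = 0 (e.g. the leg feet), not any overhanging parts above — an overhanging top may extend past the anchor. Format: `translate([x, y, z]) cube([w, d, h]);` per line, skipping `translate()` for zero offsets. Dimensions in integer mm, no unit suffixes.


// leg_h = 444 − 48 = 396
translate([194, 243, 396]) cube([1502, 336, 48]);
translate([194, 243, 0]) cube([56, 56, 396]);
translate([194, 523, 0]) cube([56, 56, 396]);
translate([1640, 243, 0]) cube([56, 56, 396]);
translate([1640, 523, 0]) cube([56, 56, 396]);


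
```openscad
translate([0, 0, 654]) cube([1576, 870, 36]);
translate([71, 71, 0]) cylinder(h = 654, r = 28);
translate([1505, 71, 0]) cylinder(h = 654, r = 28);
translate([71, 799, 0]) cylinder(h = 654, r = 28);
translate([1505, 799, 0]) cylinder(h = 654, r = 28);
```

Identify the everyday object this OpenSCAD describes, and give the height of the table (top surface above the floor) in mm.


A table. The table height is 690 mm.

A 1576×870×36 slab sits at z = 654 on four Ø56 mm round legs — a table. The top surface is at 654 + 36 = 690 mm.


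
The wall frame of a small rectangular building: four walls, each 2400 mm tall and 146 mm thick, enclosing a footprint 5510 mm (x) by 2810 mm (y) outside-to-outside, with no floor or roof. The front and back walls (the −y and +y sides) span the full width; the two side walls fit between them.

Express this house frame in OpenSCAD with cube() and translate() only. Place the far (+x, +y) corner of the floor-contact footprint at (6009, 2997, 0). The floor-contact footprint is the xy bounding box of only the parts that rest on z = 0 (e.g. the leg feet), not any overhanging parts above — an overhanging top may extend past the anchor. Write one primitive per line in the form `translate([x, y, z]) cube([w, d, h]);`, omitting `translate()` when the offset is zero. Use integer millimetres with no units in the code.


translate([499, 187, 0]) cube([5510, 146, 2400]);
translate([499, 2851, 0]) cube([5510, 146, 2400]);
translate([499, 333, 0]) cube([146, 2518, 2400]);
translate([5863, 333, 0]) cube([146, 2518, 2400]);


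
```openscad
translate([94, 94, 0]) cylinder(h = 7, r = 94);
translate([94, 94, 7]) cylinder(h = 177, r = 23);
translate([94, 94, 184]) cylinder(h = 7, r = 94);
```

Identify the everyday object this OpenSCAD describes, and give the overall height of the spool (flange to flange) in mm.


A spool. The overall height is 191 mm.

Three coaxial cylinders, large–small–large — a spool. Two 7 mm flanges and a 177 mm core give 7 + 177 + 7 = 191 mm.


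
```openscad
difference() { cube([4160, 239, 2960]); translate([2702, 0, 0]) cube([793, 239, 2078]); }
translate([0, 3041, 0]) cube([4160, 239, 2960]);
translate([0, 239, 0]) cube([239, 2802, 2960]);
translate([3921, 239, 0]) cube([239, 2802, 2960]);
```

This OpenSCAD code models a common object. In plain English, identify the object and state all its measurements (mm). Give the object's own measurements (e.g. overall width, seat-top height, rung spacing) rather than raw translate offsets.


A single room: four walls, each 2960 mm tall and 239 mm thick, enclosing an outside footprint 4160×3280 mm (x × y), no floor or roof. The front and back walls (−y and +y sides) run the full x-width; the side walls fit between their inner faces. A door opening 793 mm wide and 2078 mm tall is cut through the front wall from the floor up, its −x edge 2702 mm from the wall's −x end.


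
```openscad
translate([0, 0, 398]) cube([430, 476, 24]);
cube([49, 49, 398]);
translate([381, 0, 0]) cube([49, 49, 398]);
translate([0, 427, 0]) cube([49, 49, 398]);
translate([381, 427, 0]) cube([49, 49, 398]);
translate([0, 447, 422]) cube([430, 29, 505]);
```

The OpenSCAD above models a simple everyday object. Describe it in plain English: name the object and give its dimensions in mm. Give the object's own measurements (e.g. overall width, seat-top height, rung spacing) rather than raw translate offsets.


A chair. The seat is a 430×476×24 mm slab with its top at z = 422 mm, on four 49×49 mm corner legs (flush with the seat edges, standing on z = 0). A flat backrest 29 mm thick, 505 mm tall, spans the full seat width and rises from the seat top along its +y edge, rear face flush with the rear of the seat.


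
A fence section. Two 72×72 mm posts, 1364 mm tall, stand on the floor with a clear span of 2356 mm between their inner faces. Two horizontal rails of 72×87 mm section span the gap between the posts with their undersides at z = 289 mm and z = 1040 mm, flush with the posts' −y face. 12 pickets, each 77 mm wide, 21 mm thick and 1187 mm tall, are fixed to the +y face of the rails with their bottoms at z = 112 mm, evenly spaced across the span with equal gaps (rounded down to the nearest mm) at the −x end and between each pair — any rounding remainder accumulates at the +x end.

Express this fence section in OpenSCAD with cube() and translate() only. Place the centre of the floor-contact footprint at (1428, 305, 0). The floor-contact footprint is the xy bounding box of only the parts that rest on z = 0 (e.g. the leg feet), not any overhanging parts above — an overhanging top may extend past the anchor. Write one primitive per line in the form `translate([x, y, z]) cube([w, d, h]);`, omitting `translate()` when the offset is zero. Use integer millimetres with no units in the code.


translate([178, 269, 0]) cube([72, 72, 1364]);
translate([2606, 269, 0]) cube([72, 72, 1364]);
translate([250, 269, 289]) cube([2356, 72, 87]);
translate([250, 269, 1040]) cube([2356, 72, 87]);
translate([360, 341, 112]) cube([77, 21, 1187]);
translate([547, 341, 112]) cube([77, 21, 1187]);
translate([734, 341, 112]) cube([77, 21, 1187]);
translate([921, 341, 112]) cube([77, 21, 1187]);
translate([1108, 341, 112]) cube([77, 21, 1187]);
translate([1295, 341, 112]) cube([77, 21, 1187]);
translate([1482, 341, 112]) cube([77, 21, 1187]);
translate([1669, 341, 112]) cube([77, 21, 1187]);
translate([1856, 341, 112]) cube([77, 21, 1187]);
translate([2043, 341, 112]) cube([77, 21, 1187]);
translate([2230, 341, 112]) cube([77, 21, 1187]);
translate([2417, 341, 112]) cube([77, 21, 1187]);


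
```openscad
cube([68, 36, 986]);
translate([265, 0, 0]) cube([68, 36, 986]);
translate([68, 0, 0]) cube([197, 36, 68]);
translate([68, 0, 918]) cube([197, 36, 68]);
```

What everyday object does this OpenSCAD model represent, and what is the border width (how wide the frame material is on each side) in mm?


A picture frame. The border width is 68 mm.

Four thin pieces enclosing a rectangular opening — a picture frame. The two full-height stiles are 986 mm tall; the top rail sits at z = 918 and is 68 mm tall, so the border above the opening is 986 − 918 = 68 mm, matching the stile x-width.


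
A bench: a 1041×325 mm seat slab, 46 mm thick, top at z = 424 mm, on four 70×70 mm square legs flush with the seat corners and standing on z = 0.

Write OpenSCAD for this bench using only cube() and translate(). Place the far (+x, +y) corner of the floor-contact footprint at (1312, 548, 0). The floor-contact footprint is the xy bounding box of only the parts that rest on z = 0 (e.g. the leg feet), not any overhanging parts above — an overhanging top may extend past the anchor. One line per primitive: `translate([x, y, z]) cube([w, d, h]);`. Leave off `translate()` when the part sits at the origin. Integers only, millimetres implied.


// leg_h = 424 − 46 = 378
translate([271, 223, 378]) cube([1041, 325, 46]);
translate([271, 223, 0]) cube([70, 70, 378]);
translate([271, 478, 0]) cube([70, 70, 378]);
translate([1242, 223, 0]) cube([70, 70, 378]);
translate([1242, 478, 0]) cube([70, 70, 378]);


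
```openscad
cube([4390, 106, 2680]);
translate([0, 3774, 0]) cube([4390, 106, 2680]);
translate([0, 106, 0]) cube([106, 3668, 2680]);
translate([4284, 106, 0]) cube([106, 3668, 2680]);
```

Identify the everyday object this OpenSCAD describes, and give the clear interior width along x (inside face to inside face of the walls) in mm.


A house (or room) frame. The interior width is 4178 mm.

Four 2680 mm walls enclosing a rectangle with no floor or roof — a room or house frame. Outside width is 4390 mm and wall thickness is 106 mm, so the interior width is 4390 − 2 × 106 = 4178 mm.


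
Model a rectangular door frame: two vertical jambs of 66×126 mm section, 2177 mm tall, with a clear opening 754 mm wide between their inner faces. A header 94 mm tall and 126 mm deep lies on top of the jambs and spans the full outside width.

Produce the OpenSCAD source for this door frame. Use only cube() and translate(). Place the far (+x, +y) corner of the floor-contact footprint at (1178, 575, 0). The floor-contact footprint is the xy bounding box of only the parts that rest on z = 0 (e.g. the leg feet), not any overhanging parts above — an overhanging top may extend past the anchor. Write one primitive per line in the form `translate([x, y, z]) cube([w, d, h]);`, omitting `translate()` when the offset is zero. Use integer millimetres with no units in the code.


translate([292, 449, 0]) cube([66, 126, 2177]);
translate([1112, 449, 0]) cube([66, 126, 2177]);
translate([292, 449, 2177]) cube([886, 126, 94]);


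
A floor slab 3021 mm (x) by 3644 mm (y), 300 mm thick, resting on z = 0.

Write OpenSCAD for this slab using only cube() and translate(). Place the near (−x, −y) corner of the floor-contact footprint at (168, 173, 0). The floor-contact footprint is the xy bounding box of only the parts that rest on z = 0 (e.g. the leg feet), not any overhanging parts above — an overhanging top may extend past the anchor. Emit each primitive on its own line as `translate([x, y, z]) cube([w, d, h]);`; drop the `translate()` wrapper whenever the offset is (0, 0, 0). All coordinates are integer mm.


translate([168, 173, 0]) cube([3021, 3644, 300]);


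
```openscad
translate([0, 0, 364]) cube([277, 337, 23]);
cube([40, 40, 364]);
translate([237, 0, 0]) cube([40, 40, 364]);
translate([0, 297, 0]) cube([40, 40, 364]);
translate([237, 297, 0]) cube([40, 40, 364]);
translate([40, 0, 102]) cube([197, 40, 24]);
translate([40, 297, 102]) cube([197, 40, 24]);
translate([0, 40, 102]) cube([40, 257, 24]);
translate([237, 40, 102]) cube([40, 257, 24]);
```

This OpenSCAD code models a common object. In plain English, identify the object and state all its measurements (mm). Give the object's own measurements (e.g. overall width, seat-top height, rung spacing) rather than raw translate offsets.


A four-legged stool. The seat is a 277×337×23 mm slab whose top surface is at z = 387 mm; four square legs, each 40×40 mm in cross-section, run from the floor (z = 0) to the underside of the seat, each flush with a corner of the seat. Four stretchers, 40 mm wide and 24 mm tall, connect adjacent legs with their undersides at z = 102 mm, each running between the inner faces of the legs it joins and aligned with the legs' outer faces on the other axis.


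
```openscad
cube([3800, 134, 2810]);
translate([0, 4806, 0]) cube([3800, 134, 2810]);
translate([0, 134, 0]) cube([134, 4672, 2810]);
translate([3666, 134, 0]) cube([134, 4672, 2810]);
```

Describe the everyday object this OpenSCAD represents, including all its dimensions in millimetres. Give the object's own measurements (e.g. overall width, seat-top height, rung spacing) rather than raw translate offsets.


The wall frame of a small rectangular building: four walls, each 2810 mm tall and 134 mm thick, enclosing a footprint 3800 mm (x) by 4940 mm (y) outside-to-outside, with no floor or roof. The front and back walls (the −y and +y sides) span the full width; the two side walls fit between them.


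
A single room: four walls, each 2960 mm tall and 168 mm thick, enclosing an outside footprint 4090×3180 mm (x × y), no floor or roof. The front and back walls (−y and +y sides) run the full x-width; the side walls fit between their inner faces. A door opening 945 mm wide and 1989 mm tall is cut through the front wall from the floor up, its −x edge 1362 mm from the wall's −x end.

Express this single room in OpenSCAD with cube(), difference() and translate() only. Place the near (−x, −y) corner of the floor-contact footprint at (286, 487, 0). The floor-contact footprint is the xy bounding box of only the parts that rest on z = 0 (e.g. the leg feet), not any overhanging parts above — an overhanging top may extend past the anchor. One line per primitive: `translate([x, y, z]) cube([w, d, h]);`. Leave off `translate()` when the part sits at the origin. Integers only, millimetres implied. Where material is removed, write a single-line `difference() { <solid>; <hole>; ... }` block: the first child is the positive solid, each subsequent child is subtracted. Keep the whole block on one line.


difference() { translate([286, 487, 0]) cube([4090, 168, 2960]); translate([1648, 487, 0]) cube([945, 168, 1989]); }
translate([286, 3499, 0]) cube([4090, 168, 2960]);
translate([286, 655, 0]) cube([168, 2844, 2960]);
translate([4208, 655, 0]) cube([168, 2844, 2960]);


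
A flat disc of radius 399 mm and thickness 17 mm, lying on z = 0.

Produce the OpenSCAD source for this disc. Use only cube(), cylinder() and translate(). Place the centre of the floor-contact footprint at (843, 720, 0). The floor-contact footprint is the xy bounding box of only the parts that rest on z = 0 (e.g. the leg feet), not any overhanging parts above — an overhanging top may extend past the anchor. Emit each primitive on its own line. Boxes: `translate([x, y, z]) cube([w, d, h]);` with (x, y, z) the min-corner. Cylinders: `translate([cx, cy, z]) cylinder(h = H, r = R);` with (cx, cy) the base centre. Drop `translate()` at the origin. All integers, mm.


translate([843, 720, 0]) cylinder(h = 17, r = 399);


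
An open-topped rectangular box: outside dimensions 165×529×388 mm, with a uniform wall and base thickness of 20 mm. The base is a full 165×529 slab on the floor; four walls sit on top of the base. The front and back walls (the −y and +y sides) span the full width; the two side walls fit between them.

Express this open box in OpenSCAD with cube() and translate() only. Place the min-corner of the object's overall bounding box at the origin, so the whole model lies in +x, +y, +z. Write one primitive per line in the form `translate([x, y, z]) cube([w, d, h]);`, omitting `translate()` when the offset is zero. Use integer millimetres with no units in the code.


cube([165, 529, 20]);
translate([0, 0, 20]) cube([165, 20, 368]);
translate([0, 509, 20]) cube([165, 20, 368]);
translate([0, 20, 20]) cube([20, 489, 368]);
translate([145, 20, 20]) cube([20, 489, 368]);


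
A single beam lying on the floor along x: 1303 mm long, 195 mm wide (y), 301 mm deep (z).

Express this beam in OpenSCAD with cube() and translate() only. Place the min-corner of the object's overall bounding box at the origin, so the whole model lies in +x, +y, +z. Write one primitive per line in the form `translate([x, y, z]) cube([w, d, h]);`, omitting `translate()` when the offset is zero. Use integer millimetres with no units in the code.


cube([1303, 195, 301]);


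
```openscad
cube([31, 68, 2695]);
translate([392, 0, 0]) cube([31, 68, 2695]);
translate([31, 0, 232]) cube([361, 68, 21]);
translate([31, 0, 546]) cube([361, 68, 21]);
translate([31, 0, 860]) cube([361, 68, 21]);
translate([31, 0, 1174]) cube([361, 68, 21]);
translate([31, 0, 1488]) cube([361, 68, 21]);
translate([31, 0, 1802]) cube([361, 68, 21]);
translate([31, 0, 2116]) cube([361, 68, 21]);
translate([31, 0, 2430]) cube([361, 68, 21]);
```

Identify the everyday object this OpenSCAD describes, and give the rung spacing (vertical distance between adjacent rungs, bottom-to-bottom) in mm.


A ladder. The rung spacing is 314 mm.

Two tall 31×68 posts with 8 short bars between them — a ladder. Adjacent rungs sit at z = 232 and z = 546, so the spacing is 546 − 232 = 314 mm.


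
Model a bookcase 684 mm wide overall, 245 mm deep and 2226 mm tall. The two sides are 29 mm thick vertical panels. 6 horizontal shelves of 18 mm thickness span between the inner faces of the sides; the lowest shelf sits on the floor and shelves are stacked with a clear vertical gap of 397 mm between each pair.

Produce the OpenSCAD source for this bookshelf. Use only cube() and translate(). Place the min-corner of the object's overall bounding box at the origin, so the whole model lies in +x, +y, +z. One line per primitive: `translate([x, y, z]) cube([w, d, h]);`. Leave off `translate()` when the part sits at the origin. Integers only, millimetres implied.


cube([29, 245, 2226]);
translate([655, 0, 0]) cube([29, 245, 2226]);
translate([29, 0, 0]) cube([626, 245, 18]);
translate([29, 0, 415]) cube([626, 245, 18]);
translate([29, 0, 830]) cube([626, 245, 18]);
translate([29, 0, 1245]) cube([626, 245, 18]);
translate([29, 0, 1660]) cube([626, 245, 18]);
translate([29, 0, 2075]) cube([626, 245, 18]);


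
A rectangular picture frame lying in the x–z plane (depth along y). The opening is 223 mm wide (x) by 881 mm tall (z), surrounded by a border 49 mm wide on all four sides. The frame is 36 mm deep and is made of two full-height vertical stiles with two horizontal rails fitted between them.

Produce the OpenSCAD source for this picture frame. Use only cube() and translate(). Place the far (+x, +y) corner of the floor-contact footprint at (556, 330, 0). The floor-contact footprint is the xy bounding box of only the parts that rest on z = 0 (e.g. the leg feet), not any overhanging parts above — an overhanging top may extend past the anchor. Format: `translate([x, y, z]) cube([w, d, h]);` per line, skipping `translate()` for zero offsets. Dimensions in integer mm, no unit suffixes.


translate([235, 294, 0]) cube([49, 36, 979]);
translate([507, 294, 0]) cube([49, 36, 979]);
translate([284, 294, 0]) cube([223, 36, 49]);
translate([284, 294, 930]) cube([223, 36, 49]);


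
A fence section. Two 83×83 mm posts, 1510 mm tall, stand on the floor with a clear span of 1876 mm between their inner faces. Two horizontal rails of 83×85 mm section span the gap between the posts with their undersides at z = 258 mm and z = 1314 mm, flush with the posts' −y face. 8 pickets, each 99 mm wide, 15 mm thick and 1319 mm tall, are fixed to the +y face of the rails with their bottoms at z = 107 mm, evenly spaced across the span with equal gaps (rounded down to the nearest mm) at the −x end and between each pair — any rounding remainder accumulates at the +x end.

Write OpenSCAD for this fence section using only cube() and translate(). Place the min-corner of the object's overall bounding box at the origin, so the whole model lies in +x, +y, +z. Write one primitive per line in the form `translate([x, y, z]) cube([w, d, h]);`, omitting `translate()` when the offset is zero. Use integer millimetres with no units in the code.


cube([83, 83, 1510]);
translate([1959, 0, 0]) cube([83, 83, 1510]);
translate([83, 0, 258]) cube([1876, 83, 85]);
translate([83, 0, 1314]) cube([1876, 83, 85]);
translate([203, 83, 107]) cube([99, 15, 1319]);
translate([422, 83, 107]) cube([99, 15, 1319]);
translate([641, 83, 107]) cube([99, 15, 1319]);
translate([860, 83, 107]) cube([99, 15, 1319]);
translate([1079, 83, 107]) cube([99, 15, 1319]);
translate([1298, 83, 107]) cube([99, 15, 1319]);
translate([1517, 83, 107]) cube([99, 15, 1319]);
translate([1736, 83, 107]) cube([99, 15, 1319]);
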